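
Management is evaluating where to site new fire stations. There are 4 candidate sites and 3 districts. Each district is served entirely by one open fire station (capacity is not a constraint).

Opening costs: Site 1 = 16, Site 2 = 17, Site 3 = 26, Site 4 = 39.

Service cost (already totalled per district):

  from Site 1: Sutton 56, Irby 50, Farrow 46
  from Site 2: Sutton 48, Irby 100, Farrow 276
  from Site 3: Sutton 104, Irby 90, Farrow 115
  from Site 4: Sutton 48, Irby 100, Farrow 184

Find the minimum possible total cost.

Minimum total cost: 168

For any fixed open set, each district goes to its cheapest open site; total = fixed + service.
{Site 1}: Sutton→Site 1 56, Irby→Site 1 50, Farrow→Site 1 46. Service 152; fixed 16; total 168.
{Site 1, Site 2}: Sutton→Site 2 48, Irby→Site 1 50, Farrow→Site 1 46. Service 144; fixed 33; total 177.
{Site 1, Site 3}: service 152 + fixed 42 = 194
{Site 1, Site 2, Site 3, Site 4}: service 144 + fixed 98 = 242
No other subset beats 168.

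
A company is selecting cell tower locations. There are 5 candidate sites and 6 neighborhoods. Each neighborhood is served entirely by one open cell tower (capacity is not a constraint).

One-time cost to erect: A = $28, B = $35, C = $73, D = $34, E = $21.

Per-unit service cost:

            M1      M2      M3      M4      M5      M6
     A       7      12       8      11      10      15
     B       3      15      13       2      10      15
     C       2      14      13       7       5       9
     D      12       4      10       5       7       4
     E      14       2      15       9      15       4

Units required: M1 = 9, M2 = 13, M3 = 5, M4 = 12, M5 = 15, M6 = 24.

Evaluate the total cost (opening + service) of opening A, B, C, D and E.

Each neighborhood is assigned to its cheapest site among the open ones.
{A, B, C, D, E}: M1→C 2·9=18, M2→E 2·13=26, M3→A 8·5=40, M4→B 2·12=24, M5→C 5·15=75, M6→D 4·24=96. Service 279; fixed 191; total 470.

Total cost: 470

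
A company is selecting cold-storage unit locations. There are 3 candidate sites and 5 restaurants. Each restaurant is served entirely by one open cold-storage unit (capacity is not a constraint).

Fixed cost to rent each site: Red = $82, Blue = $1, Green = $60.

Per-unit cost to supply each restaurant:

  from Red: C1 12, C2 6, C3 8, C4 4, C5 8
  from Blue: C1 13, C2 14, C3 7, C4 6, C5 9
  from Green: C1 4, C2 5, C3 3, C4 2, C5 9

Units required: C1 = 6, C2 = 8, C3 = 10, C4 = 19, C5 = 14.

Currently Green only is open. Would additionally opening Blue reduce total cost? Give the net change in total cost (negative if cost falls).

Current service cost with {Green}: 258.
Adding Blue: each restaurant re-picks its cheapest; new service cost 258, saving 0.
Extra fixed cost: 1. Net change = 1 − 0 = 1.
(Totals: 318 → 319.)

No — net change +1 (cost rises by 1).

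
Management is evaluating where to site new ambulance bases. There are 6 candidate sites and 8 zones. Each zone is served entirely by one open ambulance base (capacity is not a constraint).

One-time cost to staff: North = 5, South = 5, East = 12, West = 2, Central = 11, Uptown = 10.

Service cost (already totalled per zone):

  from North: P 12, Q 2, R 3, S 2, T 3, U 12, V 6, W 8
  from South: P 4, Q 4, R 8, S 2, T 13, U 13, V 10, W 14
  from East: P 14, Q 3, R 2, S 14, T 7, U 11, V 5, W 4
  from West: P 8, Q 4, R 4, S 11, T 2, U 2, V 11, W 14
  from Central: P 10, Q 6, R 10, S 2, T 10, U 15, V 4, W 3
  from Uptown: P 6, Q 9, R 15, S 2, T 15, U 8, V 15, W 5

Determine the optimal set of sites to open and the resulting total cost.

For any fixed open set, each zone goes to its cheapest open site; total = fixed + service.
{North, West}: P→West 8, Q→North 2, R→North 3, S→North 2, T→West 2, U→West 2, V→North 6, W→North 8. Service 33; fixed 7; total 40.
{North, South, West}: P→South 4, Q→North 2, R→North 3, S→North 2, T→West 2, U→West 2, V→North 6, W→North 8. Service 29; fixed 12; total 41.
{West, Central}: service 29 + fixed 13 = 42
{North, South, East, West, Central, Uptown}: P→South 4, Q→North 2, R→East 2, S→North 2, T→West 2, U→West 2, V→Central 4, W→Central 3. Service 21; fixed 45; total 66.
No other subset beats 40.

Open North and West; minimum total cost 40.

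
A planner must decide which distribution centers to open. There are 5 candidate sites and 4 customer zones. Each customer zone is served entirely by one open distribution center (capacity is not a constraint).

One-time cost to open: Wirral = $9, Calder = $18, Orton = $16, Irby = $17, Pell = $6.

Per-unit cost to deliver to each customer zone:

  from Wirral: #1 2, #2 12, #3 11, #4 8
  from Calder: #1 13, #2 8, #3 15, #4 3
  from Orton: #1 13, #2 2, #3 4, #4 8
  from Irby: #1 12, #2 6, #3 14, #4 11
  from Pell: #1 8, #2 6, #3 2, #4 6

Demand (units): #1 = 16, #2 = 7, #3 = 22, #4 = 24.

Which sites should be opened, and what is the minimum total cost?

For any fixed open set, each customer zone goes to its cheapest open site; total = fixed + service.
{Wirral, Calder, Orton, Pell}: #1→Wirral 2·16=32, #2→Orton 2·7=14, #3→Pell 2·22=44, #4→Calder 3·24=72. Service 162; fixed 49; total 211.
{Wirral, Calder, Pell}: service 190 + fixed 33 = 223
{Wirral, Calder, Orton, Irby, Pell}: #1→Wirral 2·16=32, #2→Orton 2·7=14, #3→Pell 2·22=44, #4→Calder 3·24=72. Service 162; fixed 66; total 228.
{Pell}: #1→Pell 8·16=128, #2→Pell 6·7=42, #3→Pell 2·22=44, #4→Pell 6·24=144. Service 358; fixed 6; total 364.
No other subset beats 211.

Open Wirral, Calder, Orton and Pell; minimum total cost 211.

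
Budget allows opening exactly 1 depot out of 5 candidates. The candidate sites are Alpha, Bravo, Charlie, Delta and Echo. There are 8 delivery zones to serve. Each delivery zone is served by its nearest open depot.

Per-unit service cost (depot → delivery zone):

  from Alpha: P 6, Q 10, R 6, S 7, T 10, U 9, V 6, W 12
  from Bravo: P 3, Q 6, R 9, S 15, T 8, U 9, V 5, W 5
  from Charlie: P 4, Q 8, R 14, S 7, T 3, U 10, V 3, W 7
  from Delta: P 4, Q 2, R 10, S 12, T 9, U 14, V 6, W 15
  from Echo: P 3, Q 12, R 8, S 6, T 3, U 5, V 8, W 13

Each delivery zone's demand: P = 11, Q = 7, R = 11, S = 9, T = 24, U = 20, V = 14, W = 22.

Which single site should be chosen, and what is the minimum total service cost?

With exactly 1 open, each delivery zone uses its cheapest among the chosen.
{Charlie}: P→Charlie 4·11=44, Q→Charlie 8·7=56, R→Charlie 14·11=154, S→Charlie 7·9=63, T→Charlie 3·24=72, U→Charlie 10·20=200, V→Charlie 3·14=42, W→Charlie 7·22=154. Service cost 785.
{Echo}: service cost 829
{Bravo}: service cost 861
Among all 5 size-1 choices, {Charlie} is lowest.

Choose Charlie only; total service cost 785.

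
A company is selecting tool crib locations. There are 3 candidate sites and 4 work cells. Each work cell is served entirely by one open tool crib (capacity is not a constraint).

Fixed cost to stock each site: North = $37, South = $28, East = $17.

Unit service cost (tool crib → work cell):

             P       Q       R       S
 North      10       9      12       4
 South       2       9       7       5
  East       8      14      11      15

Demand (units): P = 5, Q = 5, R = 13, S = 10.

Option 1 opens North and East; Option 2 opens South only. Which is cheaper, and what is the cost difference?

Option 1: {North, East}: P→East 8·5=40, Q→North 9·5=45, R→East 11·13=143, S→North 4·10=40. Service 268; fixed 54; total 322.
Option 2: {South}: P→South 2·5=10, Q→South 9·5=45, R→South 7·13=91, S→South 5·10=50. Service 196; fixed 28; total 224.
Difference: |322 − 224| = 98.

Option 2 is cheaper by 98.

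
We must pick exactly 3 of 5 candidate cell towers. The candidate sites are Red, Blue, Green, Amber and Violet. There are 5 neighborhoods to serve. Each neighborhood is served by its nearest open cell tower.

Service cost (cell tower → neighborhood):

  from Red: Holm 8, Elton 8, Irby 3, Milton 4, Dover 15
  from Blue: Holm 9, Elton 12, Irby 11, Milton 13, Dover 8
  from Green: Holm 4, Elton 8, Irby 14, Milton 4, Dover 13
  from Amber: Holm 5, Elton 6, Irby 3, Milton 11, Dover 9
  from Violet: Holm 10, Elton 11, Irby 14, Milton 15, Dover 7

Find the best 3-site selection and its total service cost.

Choose Green, Amber and Violet; total service cost 24.

With exactly 3 open, each neighborhood uses its cheapest among the chosen.
{Green, Amber, Violet}: Holm→Green 4, Elton→Amber 6, Irby→Amber 3, Milton→Green 4, Dover→Violet 7. Service cost 24.
{Red, Amber, Violet}: service cost 25
{Blue, Green, Amber}: service cost 25
Among all 10 size-3 choices, {Green, Amber, Violet} is lowest.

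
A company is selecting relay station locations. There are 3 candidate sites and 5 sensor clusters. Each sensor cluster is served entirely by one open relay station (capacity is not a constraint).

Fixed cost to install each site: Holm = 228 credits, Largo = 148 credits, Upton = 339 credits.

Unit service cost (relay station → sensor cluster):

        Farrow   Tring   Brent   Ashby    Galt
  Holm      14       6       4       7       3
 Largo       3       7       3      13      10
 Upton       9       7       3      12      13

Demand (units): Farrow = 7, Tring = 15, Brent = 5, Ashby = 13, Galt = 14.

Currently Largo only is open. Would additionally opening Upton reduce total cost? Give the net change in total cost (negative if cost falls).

Current service cost with {Largo}: 450.
Adding Upton: each sensor cluster re-picks its cheapest; new service cost 437, saving 13.
Extra fixed cost: 339. Net change = 339 − 13 = 326.
(Totals: 598 → 924.)

No — net change +326 (cost rises by 326).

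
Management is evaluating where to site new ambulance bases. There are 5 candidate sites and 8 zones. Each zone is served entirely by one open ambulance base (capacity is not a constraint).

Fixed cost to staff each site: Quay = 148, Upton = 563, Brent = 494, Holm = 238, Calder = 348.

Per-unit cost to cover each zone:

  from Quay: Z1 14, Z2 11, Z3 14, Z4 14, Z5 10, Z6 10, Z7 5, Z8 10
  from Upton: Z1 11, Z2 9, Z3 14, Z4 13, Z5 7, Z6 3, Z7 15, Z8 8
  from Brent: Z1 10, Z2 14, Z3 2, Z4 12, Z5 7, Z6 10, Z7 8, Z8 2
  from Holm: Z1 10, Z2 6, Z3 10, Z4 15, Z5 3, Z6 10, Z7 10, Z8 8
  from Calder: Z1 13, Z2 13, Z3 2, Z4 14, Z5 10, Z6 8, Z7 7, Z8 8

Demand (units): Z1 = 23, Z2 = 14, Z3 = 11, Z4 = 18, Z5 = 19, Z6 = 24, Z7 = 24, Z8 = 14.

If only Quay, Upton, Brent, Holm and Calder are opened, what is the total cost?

Each zone is assigned to its cheapest site among the open ones.
{Quay, Upton, Brent, Holm, Calder}: Z1→Brent 10·23=230, Z2→Holm 6·14=84, Z3→Brent 2·11=22, Z4→Brent 12·18=216, Z5→Holm 3·19=57, Z6→Upton 3·24=72, Z7→Quay 5·24=120, Z8→Brent 2·14=28. Service 829; fixed 1791; total 2620.

Total cost: 2620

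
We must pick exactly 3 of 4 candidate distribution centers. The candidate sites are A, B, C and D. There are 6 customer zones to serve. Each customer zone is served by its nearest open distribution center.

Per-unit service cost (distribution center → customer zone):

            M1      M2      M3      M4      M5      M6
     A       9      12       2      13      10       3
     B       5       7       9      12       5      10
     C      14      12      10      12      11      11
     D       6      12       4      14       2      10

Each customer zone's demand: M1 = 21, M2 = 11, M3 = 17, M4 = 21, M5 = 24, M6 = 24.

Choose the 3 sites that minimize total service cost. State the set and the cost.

With exactly 3 open, each customer zone uses its cheapest among the chosen.
{A, B, D}: M1→B 5·21=105, M2→B 7·11=77, M3→A 2·17=34, M4→B 12·21=252, M5→D 2·24=48, M6→A 3·24=72. Service cost 588.
{A, B, C}: service cost 660
{A, C, D}: service cost 664
Among all 4 size-3 choices, {A, B, D} is lowest.

Choose A, B and D; total service cost 588.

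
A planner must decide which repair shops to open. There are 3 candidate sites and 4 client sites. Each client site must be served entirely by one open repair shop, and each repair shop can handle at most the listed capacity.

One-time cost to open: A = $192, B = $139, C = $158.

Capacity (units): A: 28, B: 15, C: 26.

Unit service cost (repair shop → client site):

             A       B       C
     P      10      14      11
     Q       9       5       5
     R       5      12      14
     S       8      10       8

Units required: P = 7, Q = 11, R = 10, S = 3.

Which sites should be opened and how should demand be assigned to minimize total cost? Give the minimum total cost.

Minimum total cost: 530

Open {A, B}: P→A 10·7=70, Q→B 5·11=55, R→A 5·10=50, S→A 8·3=24.
Loads: A carries 20/28, B carries 11/15. Service 199; fixed 331; total 530.
Next best feasible plan costs 536.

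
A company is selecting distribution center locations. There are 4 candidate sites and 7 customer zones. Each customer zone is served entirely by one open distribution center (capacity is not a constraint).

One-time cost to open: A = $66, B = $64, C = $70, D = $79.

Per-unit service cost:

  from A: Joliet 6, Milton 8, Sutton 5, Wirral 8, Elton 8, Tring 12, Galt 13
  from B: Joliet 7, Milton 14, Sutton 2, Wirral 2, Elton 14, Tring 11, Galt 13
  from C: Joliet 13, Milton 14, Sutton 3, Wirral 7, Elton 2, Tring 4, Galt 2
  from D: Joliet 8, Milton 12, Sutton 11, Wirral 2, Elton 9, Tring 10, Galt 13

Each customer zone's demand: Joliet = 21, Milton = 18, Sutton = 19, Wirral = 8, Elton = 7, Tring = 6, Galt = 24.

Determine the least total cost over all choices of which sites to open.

Minimum total cost: 605

For any fixed open set, each customer zone goes to its cheapest open site; total = fixed + service.
{A, C}: Joliet→A 6·21=126, Milton→A 8·18=144, Sutton→C 3·19=57, Wirral→C 7·8=56, Elton→C 2·7=14, Tring→C 4·6=24, Galt→C 2·24=48. Service 469; fixed 136; total 605.
{A, B, C}: service 410 + fixed 200 = 610
{A, C, D}: service 429 + fixed 215 = 644
{A, B, C, D}: service 410 + fixed 279 = 689
(All 15 nonempty subsets were checked; A and C is lowest.)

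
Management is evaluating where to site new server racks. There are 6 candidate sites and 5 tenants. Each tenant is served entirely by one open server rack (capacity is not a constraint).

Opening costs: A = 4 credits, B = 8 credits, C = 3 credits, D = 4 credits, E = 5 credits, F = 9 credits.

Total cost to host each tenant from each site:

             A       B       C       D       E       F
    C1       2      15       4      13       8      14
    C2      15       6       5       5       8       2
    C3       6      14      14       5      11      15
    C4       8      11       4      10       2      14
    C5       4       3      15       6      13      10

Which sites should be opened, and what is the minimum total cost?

For any fixed open set, each tenant goes to its cheapest open site; total = fixed + service.
{A, C}: C1→A 2, C2→C 5, C3→A 6, C4→C 4, C5→A 4. Service 21; fixed 7; total 28.
{A, C, D}: service 20 + fixed 11 = 31
{A, C, E}: C1→A 2, C2→C 5, C3→A 6, C4→E 2, C5→A 4. Service 19; fixed 12; total 31.
{A, B, C, D, E, F}: service 14 + fixed 33 = 47
No other subset beats 28.

Open A and C; minimum total cost 28.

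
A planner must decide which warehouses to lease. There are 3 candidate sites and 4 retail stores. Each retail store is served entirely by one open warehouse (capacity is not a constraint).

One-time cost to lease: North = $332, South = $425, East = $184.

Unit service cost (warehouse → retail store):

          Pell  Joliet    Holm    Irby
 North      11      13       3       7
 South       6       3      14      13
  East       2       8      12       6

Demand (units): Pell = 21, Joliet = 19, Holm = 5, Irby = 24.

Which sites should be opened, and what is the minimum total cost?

For any fixed open set, each retail store goes to its cheapest open site; total = fixed + service.
{East}: Pell→East 2·21=42, Joliet→East 8·19=152, Holm→East 12·5=60, Irby→East 6·24=144. Service 398; fixed 184; total 582.
{North, East}: service 353 + fixed 516 = 869
{South, East}: service 303 + fixed 609 = 912
{North, South, East}: Pell→East 2·21=42, Joliet→South 3·19=57, Holm→North 3·5=15, Irby→East 6·24=144. Service 258; fixed 941; total 1199.
No other subset beats 582.

Open East only; minimum total cost 582.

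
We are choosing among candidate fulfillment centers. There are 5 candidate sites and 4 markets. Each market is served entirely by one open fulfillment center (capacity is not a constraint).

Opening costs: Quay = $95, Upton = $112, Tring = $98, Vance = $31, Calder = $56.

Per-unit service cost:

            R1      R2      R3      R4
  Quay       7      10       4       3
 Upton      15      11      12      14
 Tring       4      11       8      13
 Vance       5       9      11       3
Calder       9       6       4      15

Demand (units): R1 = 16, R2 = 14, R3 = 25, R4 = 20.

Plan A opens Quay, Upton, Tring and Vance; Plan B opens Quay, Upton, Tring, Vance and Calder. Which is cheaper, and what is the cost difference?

Plan A: {Quay, Upton, Tring, Vance}: R1→Tring 4·16=64, R2→Vance 9·14=126, R3→Quay 4·25=100, R4→Quay 3·20=60. Service 350; fixed 336; total 686.
Plan B: {Quay, Upton, Tring, Vance, Calder}: R1→Tring 4·16=64, R2→Calder 6·14=84, R3→Quay 4·25=100, R4→Quay 3·20=60. Service 308; fixed 392; total 700.
Difference: |686 − 700| = 14.

Plan A is cheaper by 14.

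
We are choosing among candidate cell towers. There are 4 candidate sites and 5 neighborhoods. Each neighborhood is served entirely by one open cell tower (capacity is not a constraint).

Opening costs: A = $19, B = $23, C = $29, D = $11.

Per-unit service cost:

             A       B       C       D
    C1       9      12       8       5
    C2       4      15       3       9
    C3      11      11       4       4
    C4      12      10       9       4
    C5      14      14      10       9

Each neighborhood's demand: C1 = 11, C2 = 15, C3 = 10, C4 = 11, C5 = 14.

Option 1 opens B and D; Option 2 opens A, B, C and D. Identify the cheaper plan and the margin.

Option 1: {B, D}: C1→D 5·11=55, C2→D 9·15=135, C3→D 4·10=40, C4→D 4·11=44, C5→D 9·14=126. Service 400; fixed 34; total 434.
Option 2: {A, B, C, D}: C1→D 5·11=55, C2→C 3·15=45, C3→C 4·10=40, C4→D 4·11=44, C5→D 9·14=126. Service 310; fixed 82; total 392.
Difference: |434 − 392| = 42.

Option 2 is cheaper by 42.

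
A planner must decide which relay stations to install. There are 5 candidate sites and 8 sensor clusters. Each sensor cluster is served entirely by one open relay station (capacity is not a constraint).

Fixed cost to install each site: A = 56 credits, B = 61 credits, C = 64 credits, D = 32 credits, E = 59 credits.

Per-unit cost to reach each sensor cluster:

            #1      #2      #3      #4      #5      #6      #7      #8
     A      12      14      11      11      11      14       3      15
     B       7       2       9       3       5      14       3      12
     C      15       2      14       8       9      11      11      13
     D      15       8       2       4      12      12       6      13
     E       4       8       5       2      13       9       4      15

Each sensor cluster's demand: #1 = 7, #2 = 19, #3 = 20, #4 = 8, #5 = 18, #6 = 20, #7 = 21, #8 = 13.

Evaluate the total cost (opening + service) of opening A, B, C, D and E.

Each sensor cluster is assigned to its cheapest site among the open ones.
{A, B, C, D, E}: #1→E 4·7=28, #2→B 2·19=38, #3→D 2·20=40, #4→E 2·8=16, #5→B 5·18=90, #6→E 9·20=180, #7→A 3·21=63, #8→B 12·13=156. Service 611; fixed 272; total 883.

Total cost: 883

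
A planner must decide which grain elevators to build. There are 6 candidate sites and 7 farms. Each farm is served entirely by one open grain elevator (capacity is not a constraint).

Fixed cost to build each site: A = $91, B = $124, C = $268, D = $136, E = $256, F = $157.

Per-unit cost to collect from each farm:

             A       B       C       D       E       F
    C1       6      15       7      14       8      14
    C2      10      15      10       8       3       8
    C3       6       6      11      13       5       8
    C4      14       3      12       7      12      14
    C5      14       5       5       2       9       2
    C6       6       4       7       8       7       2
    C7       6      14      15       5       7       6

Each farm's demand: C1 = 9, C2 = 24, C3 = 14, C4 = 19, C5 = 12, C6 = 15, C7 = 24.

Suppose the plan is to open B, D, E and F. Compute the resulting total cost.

Total cost: 1118

Each farm is assigned to its cheapest site among the open ones.
{B, D, E, F}: C1→E 8·9=72, C2→E 3·24=72, C3→E 5·14=70, C4→B 3·19=57, C5→D 2·12=24, C6→F 2·15=30, C7→D 5·24=120. Service 445; fixed 673; total 1118.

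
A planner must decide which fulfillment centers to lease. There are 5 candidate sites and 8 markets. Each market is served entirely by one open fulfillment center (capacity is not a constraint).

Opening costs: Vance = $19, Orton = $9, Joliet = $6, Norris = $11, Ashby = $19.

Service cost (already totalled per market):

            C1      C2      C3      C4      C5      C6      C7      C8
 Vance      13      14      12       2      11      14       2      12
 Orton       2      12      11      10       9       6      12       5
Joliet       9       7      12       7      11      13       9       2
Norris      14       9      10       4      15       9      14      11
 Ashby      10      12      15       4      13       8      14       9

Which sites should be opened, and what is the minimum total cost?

For any fixed open set, each market goes to its cheapest open site; total = fixed + service.
{Orton, Joliet}: C1→Orton 2, C2→Joliet 7, C3→Orton 11, C4→Joliet 7, C5→Orton 9, C6→Orton 6, C7→Joliet 9, C8→Joliet 2. Service 53; fixed 15; total 68.
{Vance, Orton, Joliet}: service 41 + fixed 34 = 75
{Orton, Joliet, Norris}: service 49 + fixed 26 = 75
{Vance, Orton, Joliet, Norris, Ashby}: service 40 + fixed 64 = 104
No other subset beats 68.

Open Orton and Joliet; minimum total cost 68.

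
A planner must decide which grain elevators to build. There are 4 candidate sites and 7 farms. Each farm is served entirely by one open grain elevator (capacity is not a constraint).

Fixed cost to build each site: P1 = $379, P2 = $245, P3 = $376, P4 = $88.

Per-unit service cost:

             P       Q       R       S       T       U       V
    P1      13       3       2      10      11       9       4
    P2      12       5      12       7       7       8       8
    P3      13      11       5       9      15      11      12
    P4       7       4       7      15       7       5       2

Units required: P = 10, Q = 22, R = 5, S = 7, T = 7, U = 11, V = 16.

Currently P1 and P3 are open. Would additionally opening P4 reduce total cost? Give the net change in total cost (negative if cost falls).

Yes — net change −76 (cost falls by 76).

Current service cost with {P1, P3}: 509.
Adding P4: each farm re-picks its cheapest; new service cost 345, saving 164.
Extra fixed cost: 88. Net change = 88 − 164 = -76.
(Totals: 1264 → 1188.)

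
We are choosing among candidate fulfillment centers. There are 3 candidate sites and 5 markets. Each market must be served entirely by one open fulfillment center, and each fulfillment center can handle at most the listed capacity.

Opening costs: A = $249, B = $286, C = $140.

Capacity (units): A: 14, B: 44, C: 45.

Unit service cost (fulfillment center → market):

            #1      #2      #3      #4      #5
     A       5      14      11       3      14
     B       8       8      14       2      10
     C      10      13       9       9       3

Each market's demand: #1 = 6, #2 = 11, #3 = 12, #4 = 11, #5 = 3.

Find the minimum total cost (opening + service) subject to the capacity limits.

Open {C}: #1→C 10·6=60, #2→C 13·11=143, #3→C 9·12=108, #4→C 9·11=99, #5→C 3·3=9.
Loads: C carries 43/45. Service 419; fixed 140; total 559.
Next best feasible plan costs 642.

Minimum total cost: 559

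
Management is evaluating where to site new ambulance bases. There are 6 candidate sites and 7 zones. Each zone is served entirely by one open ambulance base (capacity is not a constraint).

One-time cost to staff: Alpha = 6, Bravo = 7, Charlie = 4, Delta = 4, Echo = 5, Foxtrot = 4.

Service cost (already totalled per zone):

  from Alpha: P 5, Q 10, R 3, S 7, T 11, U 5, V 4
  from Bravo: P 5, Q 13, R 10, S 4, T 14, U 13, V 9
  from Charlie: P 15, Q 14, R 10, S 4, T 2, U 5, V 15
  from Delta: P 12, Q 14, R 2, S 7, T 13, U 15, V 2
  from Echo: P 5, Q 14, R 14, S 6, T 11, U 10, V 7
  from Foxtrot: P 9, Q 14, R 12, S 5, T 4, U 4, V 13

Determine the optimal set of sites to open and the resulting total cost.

For any fixed open set, each zone goes to its cheapest open site; total = fixed + service.
{Alpha, Charlie}: P→Alpha 5, Q→Alpha 10, R→Alpha 3, S→Charlie 4, T→Charlie 2, U→Alpha 5, V→Alpha 4. Service 33; fixed 10; total 43.
{Alpha, Charlie, Delta}: P→Alpha 5, Q→Alpha 10, R→Delta 2, S→Charlie 4, T→Charlie 2, U→Alpha 5, V→Delta 2. Service 30; fixed 14; total 44.
{Alpha, Foxtrot}: service 35 + fixed 10 = 45
{Alpha, Bravo, Charlie, Delta, Echo, Foxtrot}: service 29 + fixed 30 = 59
No other subset beats 43.

Open Alpha and Charlie; minimum total cost 43.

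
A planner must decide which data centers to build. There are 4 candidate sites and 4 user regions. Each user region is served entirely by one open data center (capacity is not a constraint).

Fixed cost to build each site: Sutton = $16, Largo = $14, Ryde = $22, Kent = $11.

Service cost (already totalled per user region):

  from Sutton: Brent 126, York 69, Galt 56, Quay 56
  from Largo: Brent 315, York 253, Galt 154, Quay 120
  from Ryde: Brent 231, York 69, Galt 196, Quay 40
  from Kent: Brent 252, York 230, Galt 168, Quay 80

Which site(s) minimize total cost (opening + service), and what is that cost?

For any fixed open set, each user region goes to its cheapest open site; total = fixed + service.
{Sutton}: Brent→Sutton 126, York→Sutton 69, Galt→Sutton 56, Quay→Sutton 56. Service 307; fixed 16; total 323.
{Sutton, Ryde}: service 291 + fixed 38 = 329
{Sutton, Kent}: service 307 + fixed 27 = 334
{Sutton, Largo, Ryde, Kent}: service 291 + fixed 63 = 354
(All 15 nonempty subsets were checked; Sutton only is lowest.)

Open Sutton only; minimum total cost 323.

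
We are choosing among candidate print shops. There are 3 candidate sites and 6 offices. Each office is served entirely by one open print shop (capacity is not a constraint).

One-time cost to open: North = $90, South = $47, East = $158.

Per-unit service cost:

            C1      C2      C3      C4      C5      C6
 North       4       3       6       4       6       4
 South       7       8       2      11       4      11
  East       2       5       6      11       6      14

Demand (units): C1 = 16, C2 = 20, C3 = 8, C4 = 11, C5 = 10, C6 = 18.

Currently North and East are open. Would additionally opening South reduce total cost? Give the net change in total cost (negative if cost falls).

Yes — net change −5 (cost falls by 5).

Current service cost with {North, East}: 316.
Adding South: each office re-picks its cheapest; new service cost 264, saving 52.
Extra fixed cost: 47. Net change = 47 − 52 = -5.
(Totals: 564 → 559.)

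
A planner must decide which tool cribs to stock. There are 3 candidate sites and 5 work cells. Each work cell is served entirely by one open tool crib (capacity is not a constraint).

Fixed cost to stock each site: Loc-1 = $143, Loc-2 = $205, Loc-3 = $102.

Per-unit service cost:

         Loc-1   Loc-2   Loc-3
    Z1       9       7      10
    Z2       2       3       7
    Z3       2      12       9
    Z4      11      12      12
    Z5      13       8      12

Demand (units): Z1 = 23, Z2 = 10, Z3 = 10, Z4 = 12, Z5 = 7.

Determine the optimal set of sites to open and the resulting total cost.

Open Loc-1 only; minimum total cost 613.

For any fixed open set, each work cell goes to its cheapest open site; total = fixed + service.
{Loc-1}: Z1→Loc-1 9·23=207, Z2→Loc-1 2·10=20, Z3→Loc-1 2·10=20, Z4→Loc-1 11·12=132, Z5→Loc-1 13·7=91. Service 470; fixed 143; total 613.
{Loc-1, Loc-3}: Z1→Loc-1 9·23=207, Z2→Loc-1 2·10=20, Z3→Loc-1 2·10=20, Z4→Loc-1 11·12=132, Z5→Loc-3 12·7=84. Service 463; fixed 245; total 708.
{Loc-2}: Z1→Loc-2 7·23=161, Z2→Loc-2 3·10=30, Z3→Loc-2 12·10=120, Z4→Loc-2 12·12=144, Z5→Loc-2 8·7=56. Service 511; fixed 205; total 716.
{Loc-1, Loc-2, Loc-3}: Z1→Loc-2 7·23=161, Z2→Loc-1 2·10=20, Z3→Loc-1 2·10=20, Z4→Loc-1 11·12=132, Z5→Loc-2 8·7=56. Service 389; fixed 450; total 839.
(All 7 nonempty subsets were checked; Loc-1 only is lowest.)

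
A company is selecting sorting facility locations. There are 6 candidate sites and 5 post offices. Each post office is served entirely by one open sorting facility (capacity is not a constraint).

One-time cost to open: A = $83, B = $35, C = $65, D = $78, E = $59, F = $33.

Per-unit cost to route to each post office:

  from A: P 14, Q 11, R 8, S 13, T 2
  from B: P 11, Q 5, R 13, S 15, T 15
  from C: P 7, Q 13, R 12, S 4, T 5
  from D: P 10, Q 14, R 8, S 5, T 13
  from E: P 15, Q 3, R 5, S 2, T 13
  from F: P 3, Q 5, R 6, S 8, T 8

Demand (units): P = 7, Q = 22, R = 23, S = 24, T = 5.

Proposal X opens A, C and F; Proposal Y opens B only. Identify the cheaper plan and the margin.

Proposal X is cheaper by 400.

Proposal X: {A, C, F}: P→F 3·7=21, Q→F 5·22=110, R→F 6·23=138, S→C 4·24=96, T→A 2·5=10. Service 375; fixed 181; total 556.
Proposal Y: {B}: P→B 11·7=77, Q→B 5·22=110, R→B 13·23=299, S→B 15·24=360, T→B 15·5=75. Service 921; fixed 35; total 956.
Difference: |556 − 956| = 400.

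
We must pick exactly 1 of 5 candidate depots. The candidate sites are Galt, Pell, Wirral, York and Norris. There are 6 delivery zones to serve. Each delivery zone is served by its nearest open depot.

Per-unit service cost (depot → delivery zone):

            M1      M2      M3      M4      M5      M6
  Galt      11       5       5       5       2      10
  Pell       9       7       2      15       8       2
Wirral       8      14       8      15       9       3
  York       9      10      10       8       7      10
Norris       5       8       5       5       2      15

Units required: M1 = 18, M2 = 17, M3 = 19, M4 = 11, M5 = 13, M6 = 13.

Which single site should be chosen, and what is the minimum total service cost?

Choose Galt only; total service cost 589.

With exactly 1 open, each delivery zone uses its cheapest among the chosen.
{Galt}: M1→Galt 11·18=198, M2→Galt 5·17=85, M3→Galt 5·19=95, M4→Galt 5·11=55, M5→Galt 2·13=26, M6→Galt 10·13=130. Service cost 589.
{Norris}: service cost 597
{Pell}: service cost 614
Among all 5 size-1 choices, {Galt} is lowest.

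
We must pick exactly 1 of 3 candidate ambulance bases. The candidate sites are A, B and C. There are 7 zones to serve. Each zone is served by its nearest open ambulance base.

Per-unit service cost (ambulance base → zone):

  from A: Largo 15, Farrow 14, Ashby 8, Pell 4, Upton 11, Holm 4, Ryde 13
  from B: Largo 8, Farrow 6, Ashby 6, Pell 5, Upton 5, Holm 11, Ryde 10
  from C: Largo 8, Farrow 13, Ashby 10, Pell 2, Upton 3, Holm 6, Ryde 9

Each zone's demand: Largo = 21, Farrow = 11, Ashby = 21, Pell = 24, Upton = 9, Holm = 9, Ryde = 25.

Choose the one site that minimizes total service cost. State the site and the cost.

With exactly 1 open, each zone uses its cheapest among the chosen.
{B}: Largo→B 8·21=168, Farrow→B 6·11=66, Ashby→B 6·21=126, Pell→B 5·24=120, Upton→B 5·9=45, Holm→B 11·9=99, Ryde→B 10·25=250. Service cost 874.
{C}: service cost 875
{A}: service cost 1193
Among all 3 size-1 choices, {B} is lowest.

Choose B only; total service cost 874.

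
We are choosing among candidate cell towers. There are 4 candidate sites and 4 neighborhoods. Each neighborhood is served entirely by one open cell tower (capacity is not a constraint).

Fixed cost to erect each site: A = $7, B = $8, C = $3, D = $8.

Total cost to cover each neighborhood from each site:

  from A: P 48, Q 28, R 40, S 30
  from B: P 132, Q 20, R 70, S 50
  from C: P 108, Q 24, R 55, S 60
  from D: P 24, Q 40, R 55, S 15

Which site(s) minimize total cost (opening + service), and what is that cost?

Open A, C and D; minimum total cost 121.

For any fixed open set, each neighborhood goes to its cheapest open site; total = fixed + service.
{A, C, D}: P→D 24, Q→C 24, R→A 40, S→D 15. Service 103; fixed 18; total 121.
{A, B, D}: P→D 24, Q→B 20, R→A 40, S→D 15. Service 99; fixed 23; total 122.
{A, D}: P→D 24, Q→A 28, R→A 40, S→D 15. Service 107; fixed 15; total 122.
{A, B, C, D}: service 99 + fixed 26 = 125
No other subset beats 121.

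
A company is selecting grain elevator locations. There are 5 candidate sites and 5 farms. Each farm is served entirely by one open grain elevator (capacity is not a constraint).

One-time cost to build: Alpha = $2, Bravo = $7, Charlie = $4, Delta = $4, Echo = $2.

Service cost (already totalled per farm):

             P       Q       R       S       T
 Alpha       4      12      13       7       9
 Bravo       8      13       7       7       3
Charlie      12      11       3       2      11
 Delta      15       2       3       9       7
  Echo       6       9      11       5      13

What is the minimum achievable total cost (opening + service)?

For any fixed open set, each farm goes to its cheapest open site; total = fixed + service.
{Alpha, Charlie, Delta}: P→Alpha 4, Q→Delta 2, R→Charlie 3, S→Charlie 2, T→Delta 7. Service 18; fixed 10; total 28.
{Alpha, Delta}: P→Alpha 4, Q→Delta 2, R→Delta 3, S→Alpha 7, T→Delta 7. Service 23; fixed 6; total 29.
{Alpha, Delta, Echo}: service 21 + fixed 8 = 29
{Alpha, Bravo, Charlie, Delta, Echo}: P→Alpha 4, Q→Delta 2, R→Charlie 3, S→Charlie 2, T→Bravo 3. Service 14; fixed 19; total 33.
No other subset beats 28.

Minimum total cost: 28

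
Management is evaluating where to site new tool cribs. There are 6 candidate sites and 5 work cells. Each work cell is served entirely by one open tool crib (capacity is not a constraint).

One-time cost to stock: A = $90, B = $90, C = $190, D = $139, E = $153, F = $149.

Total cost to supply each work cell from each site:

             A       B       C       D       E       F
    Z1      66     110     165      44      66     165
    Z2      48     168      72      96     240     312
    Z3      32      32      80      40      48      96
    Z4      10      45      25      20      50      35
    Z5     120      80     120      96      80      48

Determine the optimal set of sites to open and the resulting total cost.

Open A only; minimum total cost 366.

For any fixed open set, each work cell goes to its cheapest open site; total = fixed + service.
{A}: Z1→A 66, Z2→A 48, Z3→A 32, Z4→A 10, Z5→A 120. Service 276; fixed 90; total 366.
{A, B}: service 236 + fixed 180 = 416
{D}: service 296 + fixed 139 = 435
{A, B, C, D, E, F}: service 182 + fixed 811 = 993
No other subset beats 366.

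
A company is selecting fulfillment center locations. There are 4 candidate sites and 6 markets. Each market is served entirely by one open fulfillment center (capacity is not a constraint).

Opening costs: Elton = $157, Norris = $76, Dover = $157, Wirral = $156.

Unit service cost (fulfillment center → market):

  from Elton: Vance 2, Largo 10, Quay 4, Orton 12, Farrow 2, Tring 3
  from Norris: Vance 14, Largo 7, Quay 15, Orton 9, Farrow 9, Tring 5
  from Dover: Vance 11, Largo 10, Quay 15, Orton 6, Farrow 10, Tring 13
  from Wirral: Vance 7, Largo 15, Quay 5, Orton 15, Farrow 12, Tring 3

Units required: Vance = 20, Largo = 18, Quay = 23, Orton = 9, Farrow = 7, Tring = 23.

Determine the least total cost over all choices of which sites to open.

For any fixed open set, each market goes to its cheapest open site; total = fixed + service.
{Elton, Norris}: Vance→Elton 2·20=40, Largo→Norris 7·18=126, Quay→Elton 4·23=92, Orton→Norris 9·9=81, Farrow→Elton 2·7=14, Tring→Elton 3·23=69. Service 422; fixed 233; total 655.
{Elton}: Vance→Elton 2·20=40, Largo→Elton 10·18=180, Quay→Elton 4·23=92, Orton→Elton 12·9=108, Farrow→Elton 2·7=14, Tring→Elton 3·23=69. Service 503; fixed 157; total 660.
{Elton, Dover}: service 449 + fixed 314 = 763
{Elton, Norris, Dover, Wirral}: service 395 + fixed 546 = 941
No other subset beats 655.

Minimum total cost: 655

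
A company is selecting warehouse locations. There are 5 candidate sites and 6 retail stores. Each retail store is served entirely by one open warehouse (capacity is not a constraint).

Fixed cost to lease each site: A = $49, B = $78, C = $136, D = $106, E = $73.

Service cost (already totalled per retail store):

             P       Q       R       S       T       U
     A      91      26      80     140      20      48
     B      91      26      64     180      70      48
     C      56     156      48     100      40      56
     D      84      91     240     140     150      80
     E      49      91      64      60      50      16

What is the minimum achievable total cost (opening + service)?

Minimum total cost: 357

For any fixed open set, each retail store goes to its cheapest open site; total = fixed + service.
{A, E}: P→E 49, Q→A 26, R→E 64, S→E 60, T→A 20, U→E 16. Service 235; fixed 122; total 357.
{E}: P→E 49, Q→E 91, R→E 64, S→E 60, T→E 50, U→E 16. Service 330; fixed 73; total 403.
{B, E}: P→E 49, Q→B 26, R→B 64, S→E 60, T→E 50, U→E 16. Service 265; fixed 151; total 416.
{A, B, C, D, E}: service 219 + fixed 442 = 661
No other subset beats 357.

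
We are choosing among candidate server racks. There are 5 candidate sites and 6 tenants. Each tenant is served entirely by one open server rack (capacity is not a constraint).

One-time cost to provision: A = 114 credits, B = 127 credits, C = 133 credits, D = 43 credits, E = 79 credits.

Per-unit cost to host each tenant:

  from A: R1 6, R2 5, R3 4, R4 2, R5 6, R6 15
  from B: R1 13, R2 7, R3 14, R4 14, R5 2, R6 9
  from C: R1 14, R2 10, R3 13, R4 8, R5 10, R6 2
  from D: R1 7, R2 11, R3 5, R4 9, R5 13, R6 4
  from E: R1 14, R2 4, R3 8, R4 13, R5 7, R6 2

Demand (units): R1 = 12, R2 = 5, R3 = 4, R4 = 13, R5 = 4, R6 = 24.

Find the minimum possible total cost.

Minimum total cost: 399

For any fixed open set, each tenant goes to its cheapest open site; total = fixed + service.
{A, E}: R1→A 6·12=72, R2→E 4·5=20, R3→A 4·4=16, R4→A 2·13=26, R5→A 6·4=24, R6→E 2·24=48. Service 206; fixed 193; total 399.
{A, D}: service 259 + fixed 157 = 416
{D, E}: service 317 + fixed 122 = 439
{A, B, C, D, E}: service 190 + fixed 496 = 686
No other subset beats 399.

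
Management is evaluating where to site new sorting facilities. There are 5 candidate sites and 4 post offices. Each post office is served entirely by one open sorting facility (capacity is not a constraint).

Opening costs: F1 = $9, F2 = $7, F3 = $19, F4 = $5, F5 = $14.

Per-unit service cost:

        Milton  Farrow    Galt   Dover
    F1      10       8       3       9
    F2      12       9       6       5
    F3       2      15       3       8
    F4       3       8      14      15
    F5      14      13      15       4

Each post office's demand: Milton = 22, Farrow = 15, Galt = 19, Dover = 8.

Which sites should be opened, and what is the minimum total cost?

Open F3, F4 and F5; minimum total cost 291.

For any fixed open set, each post office goes to its cheapest open site; total = fixed + service.
{F3, F4, F5}: Milton→F3 2·22=44, Farrow→F4 8·15=120, Galt→F3 3·19=57, Dover→F5 4·8=32. Service 253; fixed 38; total 291.
{F2, F3, F4}: Milton→F3 2·22=44, Farrow→F4 8·15=120, Galt→F3 3·19=57, Dover→F2 5·8=40. Service 261; fixed 31; total 292.
{F1, F3, F5}: service 253 + fixed 42 = 295
{F1, F2, F3, F4, F5}: service 253 + fixed 54 = 307
No other subset beats 291.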